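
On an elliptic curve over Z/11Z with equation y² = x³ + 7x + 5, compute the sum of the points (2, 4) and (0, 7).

(3, 3)

(2, 4) + (0, 7). λ = (7 - 4)/(0 - 2) ≡ 3/9 mod 11. 9⁻¹ ≡ 5 (mod 11), so λ ≡ 4.
  x = λ² - 2 - 0 = 16 - 2 ≡ 3; y = λ·(2 - 3) - 4 ≡ 3. → (3, 3)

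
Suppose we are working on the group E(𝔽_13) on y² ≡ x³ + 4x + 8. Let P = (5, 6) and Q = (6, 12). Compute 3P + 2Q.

O

First 3P:
Repeated addition: build up to 3P.
2P: tangent at (5, 6): λ = (3·5² + 4)/(2·6) ≡ 1/12. 12⁻¹ ≡ 12 (mod 13) since 12·12 = 144 ≡ 1, so λ ≡ 1·12 ≡ 12.
  x = λ² - 5 - 5 = 144 - 10 ≡ 4; y = λ·(5 - 4) - 6 ≡ 6. → (4, 6)
3P: (4, 6) + (5, 6). λ = (6 - 6)/(5 - 4) ≡ 0/1 mod 13. 1⁻¹ ≡ 1 (mod 13) since 1·1 = 1 ≡ 1, so λ ≡ 0.
  x = λ² - 4 - 5 = 0 - 9 ≡ 4; y = λ·(4 - 4) - 6 ≡ 7. → (4, 7)
3P = (4, 7).
Next 2Q:
Repeated addition: build up to 2Q.
2Q: tangent at (6, 12): λ = (3·6² + 4)/(2·12) ≡ 8/11. 11⁻¹ ≡ 6 (mod 13), so λ ≡ 8·6 ≡ 9.
  x = λ² - 6 - 6 = 81 - 12 ≡ 4; y = λ·(6 - 4) - 12 ≡ 6. → (4, 6)
2Q = (4, 6).
Finally 3P + 2Q:
(4, 7) + (4, 6): same x and y₁ ≡ -y₂, so the sum is O.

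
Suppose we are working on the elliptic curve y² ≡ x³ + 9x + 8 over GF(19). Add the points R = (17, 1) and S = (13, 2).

(14, 3)

(17, 1) + (13, 2). λ = (2 - 1)/(13 - 17) ≡ 1/15 mod 19. 15⁻¹ ≡ 14 (mod 19) since 15·14 = 210 ≡ 1, so λ ≡ 14.
  x = λ² - 17 - 13 = 196 - 30 ≡ 14; y = λ·(17 - 14) - 1 ≡ 3. → (14, 3)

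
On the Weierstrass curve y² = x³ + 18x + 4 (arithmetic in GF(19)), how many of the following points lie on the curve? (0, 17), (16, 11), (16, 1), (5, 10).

(0, 17): 17² ≡ 4, rhs ≡ 4 → on.
(16, 11): 11² ≡ 7, rhs ≡ 18 → off.
(16, 1): 1² ≡ 1, rhs ≡ 18 → off.
(5, 10): 10² ≡ 5, rhs ≡ 10 → off.

1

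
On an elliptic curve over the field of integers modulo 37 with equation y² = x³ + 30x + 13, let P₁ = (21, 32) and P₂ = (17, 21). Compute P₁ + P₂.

(32, 21)

(21, 32) + (17, 21). λ = (21 - 32)/(17 - 21) ≡ 26/33 mod 37. 33⁻¹ ≡ 9 (mod 37), so λ ≡ 12.
  x = λ² - 21 - 17 = 144 - 38 ≡ 32; y = λ·(21 - 32) - 32 ≡ 21. → (32, 21)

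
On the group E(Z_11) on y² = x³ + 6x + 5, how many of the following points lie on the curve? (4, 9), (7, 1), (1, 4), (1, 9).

0

(4, 9): 9² ≡ 4, rhs ≡ 5 → off.
(7, 1): 1² ≡ 1, rhs ≡ 5 → off.
(1, 4): 4² ≡ 5, rhs ≡ 1 → off.
(1, 9): 9² ≡ 4, rhs ≡ 1 → off.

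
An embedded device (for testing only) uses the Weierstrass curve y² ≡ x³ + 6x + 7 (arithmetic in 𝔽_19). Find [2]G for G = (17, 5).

(8, 15)

tangent at (17, 5): λ = (3·17² + 6)/(2·5) ≡ 18/10. 10⁻¹ ≡ 2 (mod 19), so λ ≡ 18·2 ≡ 17.
  x = λ² - 17 - 17 = 289 - 34 ≡ 8; y = λ·(17 - 8) - 5 ≡ 15. → (8, 15)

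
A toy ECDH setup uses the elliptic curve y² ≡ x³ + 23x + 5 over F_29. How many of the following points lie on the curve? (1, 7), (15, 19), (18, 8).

(1, 7): 7² ≡ 20, rhs ≡ 0 → off.
(15, 19): 19² ≡ 13, rhs ≡ 13 → on.
(18, 8): 8² ≡ 6, rhs ≡ 16 → off.

1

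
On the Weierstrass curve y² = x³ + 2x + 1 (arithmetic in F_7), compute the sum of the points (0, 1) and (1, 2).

(0, 6)

(0, 1) + (1, 2). λ = (2 - 1)/(1 - 0) ≡ 1/1 mod 7. 1⁻¹ ≡ 1 (mod 7), so λ ≡ 1.
  x = λ² - 0 - 1 = 1 - 1 ≡ 0; y = λ·(0 - 0) - 1 ≡ 6. → (0, 6)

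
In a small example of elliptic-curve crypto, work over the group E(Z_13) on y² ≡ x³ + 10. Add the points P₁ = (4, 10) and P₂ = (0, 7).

(4, 10) + (0, 7). λ = (7 - 10)/(0 - 4) ≡ 10/9 mod 13. 9⁻¹ ≡ 3 (mod 13) since 9·3 = 27 ≡ 1, so λ ≡ 4.
  x = λ² - 4 - 0 = 16 - 4 ≡ 12; y = λ·(4 - 12) - 10 ≡ 10. → (12, 10)

(12, 10)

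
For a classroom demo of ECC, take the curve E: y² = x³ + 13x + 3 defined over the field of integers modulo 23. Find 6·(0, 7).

Write Q = (0, 7).
Double-and-add on 6 = (110)₂. Start with Q = (0, 7) for the leading 1-bit.
double: tangent at (0, 7): λ = (3·0² + 13)/(2·7) ≡ 13/14. 14⁻¹ ≡ 5 (mod 23), so λ ≡ 13·5 ≡ 19.
  x = λ² - 0 - 0 = 361 - 0 ≡ 16; y = λ·(0 - 16) - 7 ≡ 11. → (16, 11)
add Q: (16, 11) + (0, 7). λ = (7 - 11)/(0 - 16) ≡ 19/7 mod 23. 7⁻¹ ≡ 10 (mod 23), so λ ≡ 6.
  x = λ² - 16 - 0 = 36 - 16 ≡ 20; y = λ·(16 - 20) - 11 ≡ 11. → (20, 11)
double: tangent at (20, 11): λ = (3·20² + 13)/(2·11) ≡ 17/22. 22⁻¹ ≡ 22 (mod 23) since 22·22 = 484 ≡ 1, so λ ≡ 17·22 ≡ 6.
  x = λ² - 20 - 20 = 36 - 40 ≡ 19; y = λ·(20 - 19) - 11 ≡ 18. → (19, 18)

(19, 18)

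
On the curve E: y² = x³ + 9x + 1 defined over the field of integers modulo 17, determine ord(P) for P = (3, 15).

7

2P: tangent at (3, 15): λ = (3·3² + 9)/(2·15) ≡ 2/13. 13⁻¹ ≡ 4 (mod 17) since 13·4 = 52 ≡ 1, so λ ≡ 2·4 ≡ 8.
  x = λ² - 3 - 3 = 64 - 6 ≡ 7; y = λ·(3 - 7) - 15 ≡ 4. → (7, 4)
3P: (7, 4) + (3, 15). λ = (15 - 4)/(3 - 7) ≡ 11/13 mod 17. 13⁻¹ ≡ 4 (mod 17) since 13·4 = 52 ≡ 1, so λ ≡ 10.
  x = λ² - 7 - 3 = 100 - 10 ≡ 5; y = λ·(7 - 5) - 4 ≡ 16. → (5, 16)
4P: (5, 16) + (3, 15). λ = (15 - 16)/(3 - 5) ≡ 16/15 mod 17. 15⁻¹ ≡ 8 (mod 17), so λ ≡ 9.
  x = λ² - 5 - 3 = 81 - 8 ≡ 5; y = λ·(5 - 5) - 16 ≡ 1. → (5, 1)
5P: (5, 1) + (3, 15). λ = (15 - 1)/(3 - 5) ≡ 14/15 mod 17. 15⁻¹ ≡ 8 (mod 17), so λ ≡ 10.
  x = λ² - 5 - 3 = 100 - 8 ≡ 7; y = λ·(5 - 7) - 1 ≡ 13. → (7, 13)
6P: (7, 13) + (3, 15). λ = (15 - 13)/(3 - 7) ≡ 2/13 mod 17. 13⁻¹ ≡ 4 (mod 17), so λ ≡ 8.
  x = λ² - 7 - 3 = 64 - 10 ≡ 3; y = λ·(7 - 3) - 13 ≡ 2. → (3, 2)
7P: (3, 2) + (3, 15): same x and y₁ ≡ -y₂, so the sum is O.
7P = O, so the order is 7.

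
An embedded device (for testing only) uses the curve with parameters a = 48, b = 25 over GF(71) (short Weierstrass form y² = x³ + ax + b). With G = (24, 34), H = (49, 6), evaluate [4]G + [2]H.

(23, 44)

First 4G:
Repeated addition: build up to 4G.
2G: tangent at (24, 34): λ = (3·24² + 48)/(2·34) ≡ 1/68. 68⁻¹ ≡ 47 (mod 71), so λ ≡ 1·47 ≡ 47.
  x = λ² - 24 - 24 = 2209 - 48 ≡ 31; y = λ·(24 - 31) - 34 ≡ 63. → (31, 63)
3G: (31, 63) + (24, 34). λ = (34 - 63)/(24 - 31) ≡ 42/64 mod 71. 64⁻¹ ≡ 10 (mod 71), so λ ≡ 65.
  x = λ² - 31 - 24 = 4225 - 55 ≡ 52; y = λ·(31 - 52) - 63 ≡ 63. → (52, 63)
4G: (52, 63) + (24, 34). λ = (34 - 63)/(24 - 52) ≡ 42/43 mod 71. 43⁻¹ ≡ 38 (mod 71), so λ ≡ 34.
  x = λ² - 52 - 24 = 1156 - 76 ≡ 15; y = λ·(52 - 15) - 63 ≡ 59. → (15, 59)
4G = (15, 59).
Next 2H:
Repeated addition: build up to 2H.
2H: tangent at (49, 6): λ = (3·49² + 48)/(2·6) ≡ 9/12. 12⁻¹ ≡ 6 (mod 71), so λ ≡ 9·6 ≡ 54.
  x = λ² - 49 - 49 = 2916 - 98 ≡ 49; y = λ·(49 - 49) - 6 ≡ 65. → (49, 65)
2H = (49, 65).
Finally 4G + 2H:
(15, 59) + (49, 65). λ = (65 - 59)/(49 - 15) ≡ 6/34 mod 71. 34⁻¹ ≡ 23 (mod 71) since 34·23 = 782 ≡ 1, so λ ≡ 67.
  x = λ² - 15 - 49 = 4489 - 64 ≡ 23; y = λ·(15 - 23) - 59 ≡ 44. → (23, 44)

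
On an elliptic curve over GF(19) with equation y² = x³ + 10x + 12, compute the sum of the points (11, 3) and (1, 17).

(11, 3) + (1, 17). λ = (17 - 3)/(1 - 11) ≡ 14/9 mod 19. 9⁻¹ ≡ 17 (mod 19), so λ ≡ 10.
  x = λ² - 11 - 1 = 100 - 12 ≡ 12; y = λ·(11 - 12) - 3 ≡ 6. → (12, 6)

(12, 6)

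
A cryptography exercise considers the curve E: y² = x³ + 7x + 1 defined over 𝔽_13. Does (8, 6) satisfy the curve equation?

y² = 6² ≡ 10; x³ + 7x + 1 = 569 ≡ 10 (mod 13). 10 = 10.

yes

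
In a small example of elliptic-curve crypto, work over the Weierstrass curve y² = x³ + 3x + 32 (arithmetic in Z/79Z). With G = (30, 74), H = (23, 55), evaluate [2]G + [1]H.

First 2G:
Repeated addition: build up to 2G.
2G: tangent at (30, 74): λ = (3·30² + 3)/(2·74) ≡ 17/69. 69⁻¹ ≡ 71 (mod 79) since 69·71 = 4899 ≡ 1, so λ ≡ 17·71 ≡ 22.
  x = λ² - 30 - 30 = 484 - 60 ≡ 29; y = λ·(30 - 29) - 74 ≡ 27. → (29, 27)
2G = (29, 27).
Finally 2G + H:
(29, 27) + (23, 55). λ = (55 - 27)/(23 - 29) ≡ 28/73 mod 79. 73⁻¹ ≡ 13 (mod 79) since 73·13 = 949 ≡ 1, so λ ≡ 48.
  x = λ² - 29 - 23 = 2304 - 52 ≡ 40; y = λ·(29 - 40) - 27 ≡ 77. → (40, 77)

(40, 77)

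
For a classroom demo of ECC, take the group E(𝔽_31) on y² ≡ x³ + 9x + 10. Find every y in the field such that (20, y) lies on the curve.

x³ + 9x + 10 = 8190 ≡ 6 (mod 31).
6 is a non-residue mod 31; no y exists.

none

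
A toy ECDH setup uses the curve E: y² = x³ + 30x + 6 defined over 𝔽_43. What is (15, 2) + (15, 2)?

(23, 7)

tangent at (15, 2): λ = (3·15² + 30)/(2·2) ≡ 17/4. 4⁻¹ ≡ 11 (mod 43), so λ ≡ 17·11 ≡ 15.
  x = λ² - 15 - 15 = 225 - 30 ≡ 23; y = λ·(15 - 23) - 2 ≡ 7. → (23, 7)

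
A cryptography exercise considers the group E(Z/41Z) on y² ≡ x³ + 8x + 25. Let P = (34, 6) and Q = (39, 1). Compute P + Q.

(34, 6) + (39, 1). λ = (1 - 6)/(39 - 34) ≡ 36/5 mod 41. 5⁻¹ ≡ 33 (mod 41), so λ ≡ 40.
  x = λ² - 34 - 39 = 1600 - 73 ≡ 10; y = λ·(34 - 10) - 6 ≡ 11. → (10, 11)

(10, 11)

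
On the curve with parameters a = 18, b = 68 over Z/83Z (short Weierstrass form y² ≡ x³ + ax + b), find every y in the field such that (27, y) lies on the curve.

20, 63

x³ + 18x + 68 = 20237 ≡ 68 (mod 83).
Square roots of 68 mod 83: 20 and 63 (since 20² = 400 ≡ 68).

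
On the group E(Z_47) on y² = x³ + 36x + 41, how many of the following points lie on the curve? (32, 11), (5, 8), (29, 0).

(32, 11): 11² ≡ 27, rhs ≡ 27 → on.
(5, 8): 8² ≡ 17, rhs ≡ 17 → on.
(29, 0): 0² ≡ 0, rhs ≡ 0 → on.

3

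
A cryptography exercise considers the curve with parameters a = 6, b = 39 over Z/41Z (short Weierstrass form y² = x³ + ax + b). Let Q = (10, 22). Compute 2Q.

(11, 40)

tangent at (10, 22): λ = (3·10² + 6)/(2·22) ≡ 19/3. 3⁻¹ ≡ 14 (mod 41), so λ ≡ 19·14 ≡ 20.
  x = λ² - 10 - 10 = 400 - 20 ≡ 11; y = λ·(10 - 11) - 22 ≡ 40. → (11, 40)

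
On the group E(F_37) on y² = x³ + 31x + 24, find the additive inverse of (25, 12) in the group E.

(25, 25)

-(25, 12) = (25, -12 mod 37) = (25, 25).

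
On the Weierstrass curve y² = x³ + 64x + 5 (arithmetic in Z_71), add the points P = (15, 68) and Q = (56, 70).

(6, 45)

(15, 68) + (56, 70). λ = (70 - 68)/(56 - 15) ≡ 2/41 mod 71. 41⁻¹ ≡ 26 (mod 71) since 41·26 = 1066 ≡ 1, so λ ≡ 52.
  x = λ² - 15 - 56 = 2704 - 71 ≡ 6; y = λ·(15 - 6) - 68 ≡ 45. → (6, 45)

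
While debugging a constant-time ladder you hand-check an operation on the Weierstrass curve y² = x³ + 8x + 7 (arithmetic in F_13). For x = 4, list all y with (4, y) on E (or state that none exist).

x³ + 8x + 7 = 103 ≡ 12 (mod 13).
Square roots of 12 mod 13: 5 and 8 (since 5² = 25 ≡ 12).

5, 8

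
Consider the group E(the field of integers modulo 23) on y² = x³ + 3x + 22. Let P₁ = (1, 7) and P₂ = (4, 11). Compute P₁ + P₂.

(7, 8)

(1, 7) + (4, 11). λ = (11 - 7)/(4 - 1) ≡ 4/3 mod 23. 3⁻¹ ≡ 8 (mod 23), so λ ≡ 9.
  x = λ² - 1 - 4 = 81 - 5 ≡ 7; y = λ·(1 - 7) - 7 ≡ 8. → (7, 8)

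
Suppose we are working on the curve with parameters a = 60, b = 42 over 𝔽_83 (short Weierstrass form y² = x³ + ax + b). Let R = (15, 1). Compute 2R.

(6, 28)

tangent at (15, 1): λ = (3·15² + 60)/(2·1) ≡ 71/2. 2⁻¹ ≡ 42 (mod 83), so λ ≡ 71·42 ≡ 77.
  x = λ² - 15 - 15 = 5929 - 30 ≡ 6; y = λ·(15 - 6) - 1 ≡ 28. → (6, 28)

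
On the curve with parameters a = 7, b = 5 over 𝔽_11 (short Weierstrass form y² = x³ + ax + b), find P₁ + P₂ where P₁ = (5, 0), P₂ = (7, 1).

(2, 7)

(5, 0) + (7, 1). λ = (1 - 0)/(7 - 5) ≡ 1/2 mod 11. 2⁻¹ ≡ 6 (mod 11), so λ ≡ 6.
  x = λ² - 5 - 7 = 36 - 12 ≡ 2; y = λ·(5 - 2) - 0 ≡ 7. → (2, 7)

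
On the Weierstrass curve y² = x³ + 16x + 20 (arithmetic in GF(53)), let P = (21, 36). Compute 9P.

(28, 52)

Double-and-add on 9 = (1001)₂. Start with P = (21, 36) for the leading 1-bit.
double: tangent at (21, 36): λ = (3·21² + 16)/(2·36) ≡ 14/19. 19⁻¹ ≡ 14 (mod 53), so λ ≡ 14·14 ≡ 37.
  x = λ² - 21 - 21 = 1369 - 42 ≡ 2; y = λ·(21 - 2) - 36 ≡ 31. → (2, 31)
double: tangent at (2, 31): λ = (3·2² + 16)/(2·31) ≡ 28/9. 9⁻¹ ≡ 6 (mod 53), so λ ≡ 28·6 ≡ 9.
  x = λ² - 2 - 2 = 81 - 4 ≡ 24; y = λ·(2 - 24) - 31 ≡ 36. → (24, 36)
double: tangent at (24, 36): λ = (3·24² + 16)/(2·36) ≡ 48/19. 19⁻¹ ≡ 14 (mod 53) since 19·14 = 266 ≡ 1, so λ ≡ 48·14 ≡ 36.
  x = λ² - 24 - 24 = 1296 - 48 ≡ 29; y = λ·(24 - 29) - 36 ≡ 49. → (29, 49)
add P: (29, 49) + (21, 36). λ = (36 - 49)/(21 - 29) ≡ 40/45 mod 53. 45⁻¹ ≡ 33 (mod 53), so λ ≡ 48.
  x = λ² - 29 - 21 = 2304 - 50 ≡ 28; y = λ·(29 - 28) - 49 ≡ 52. → (28, 52)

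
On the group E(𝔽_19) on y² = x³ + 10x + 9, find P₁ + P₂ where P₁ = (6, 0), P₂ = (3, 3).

(6, 0) + (3, 3). λ = (3 - 0)/(3 - 6) ≡ 3/16 mod 19. 16⁻¹ ≡ 6 (mod 19), so λ ≡ 18.
  x = λ² - 6 - 3 = 324 - 9 ≡ 11; y = λ·(6 - 11) - 0 ≡ 5. → (11, 5)

(11, 5)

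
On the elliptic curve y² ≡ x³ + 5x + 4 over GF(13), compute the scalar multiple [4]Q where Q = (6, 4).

Repeated addition: build up to 4Q.
2Q: tangent at (6, 4): λ = (3·6² + 5)/(2·4) ≡ 9/8. 8⁻¹ ≡ 5 (mod 13), so λ ≡ 9·5 ≡ 6.
  x = λ² - 6 - 6 = 36 - 12 ≡ 11; y = λ·(6 - 11) - 4 ≡ 5. → (11, 5)
3Q: (11, 5) + (6, 4). λ = (4 - 5)/(6 - 11) ≡ 12/8 mod 13. 8⁻¹ ≡ 5 (mod 13) since 8·5 = 40 ≡ 1, so λ ≡ 8.
  x = λ² - 11 - 6 = 64 - 17 ≡ 8; y = λ·(11 - 8) - 5 ≡ 6. → (8, 6)
4Q: (8, 6) + (6, 4). λ = (4 - 6)/(6 - 8) ≡ 11/11 mod 13. 11⁻¹ ≡ 6 (mod 13) since 11·6 = 66 ≡ 1, so λ ≡ 1.
  x = λ² - 8 - 6 = 1 - 14 ≡ 0; y = λ·(8 - 0) - 6 ≡ 2. → (0, 2)

(0, 2)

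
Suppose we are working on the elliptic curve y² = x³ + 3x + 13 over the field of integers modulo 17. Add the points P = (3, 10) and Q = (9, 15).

(9, 2)

(3, 10) + (9, 15). λ = (15 - 10)/(9 - 3) ≡ 5/6 mod 17. 6⁻¹ ≡ 3 (mod 17) since 6·3 = 18 ≡ 1, so λ ≡ 15.
  x = λ² - 3 - 9 = 225 - 12 ≡ 9; y = λ·(3 - 9) - 10 ≡ 2. → (9, 2)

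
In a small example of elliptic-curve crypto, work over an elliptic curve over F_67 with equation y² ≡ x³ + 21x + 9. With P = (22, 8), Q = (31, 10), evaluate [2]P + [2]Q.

(46, 42)

First 2P:
Repeated addition: build up to 2P.
2P: tangent at (22, 8): λ = (3·22² + 21)/(2·8) ≡ 66/16. 16⁻¹ ≡ 21 (mod 67), so λ ≡ 66·21 ≡ 46.
  x = λ² - 22 - 22 = 2116 - 44 ≡ 62; y = λ·(22 - 62) - 8 ≡ 28. → (62, 28)
2P = (62, 28).
Next 2Q:
Repeated addition: build up to 2Q.
2Q: tangent at (31, 10): λ = (3·31² + 21)/(2·10) ≡ 23/20. 20⁻¹ ≡ 57 (mod 67), so λ ≡ 23·57 ≡ 38.
  x = λ² - 31 - 31 = 1444 - 62 ≡ 42; y = λ·(31 - 42) - 10 ≡ 41. → (42, 41)
2Q = (42, 41).
Finally 2P + 2Q:
(62, 28) + (42, 41). λ = (41 - 28)/(42 - 62) ≡ 13/47 mod 67. 47⁻¹ ≡ 10 (mod 67) since 47·10 = 470 ≡ 1, so λ ≡ 63.
  x = λ² - 62 - 42 = 3969 - 104 ≡ 46; y = λ·(62 - 46) - 28 ≡ 42. → (46, 42)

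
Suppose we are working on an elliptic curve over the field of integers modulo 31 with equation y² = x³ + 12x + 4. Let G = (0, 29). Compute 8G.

(15, 26)

Repeated addition: build up to 8G.
2G: tangent at (0, 29): λ = (3·0² + 12)/(2·29) ≡ 12/27. 27⁻¹ ≡ 23 (mod 31), so λ ≡ 12·23 ≡ 28.
  x = λ² - 0 - 0 = 784 - 0 ≡ 9; y = λ·(0 - 9) - 29 ≡ 29. → (9, 29)
3G: (9, 29) + (0, 29). λ = (29 - 29)/(0 - 9) ≡ 0/22 mod 31. 22⁻¹ ≡ 24 (mod 31) since 22·24 = 528 ≡ 1, so λ ≡ 0.
  x = λ² - 9 - 0 = 0 - 9 ≡ 22; y = λ·(9 - 22) - 29 ≡ 2. → (22, 2)
4G: (22, 2) + (0, 29). λ = (29 - 2)/(0 - 22) ≡ 27/9 mod 31. 9⁻¹ ≡ 7 (mod 31) since 9·7 = 63 ≡ 1, so λ ≡ 3.
  x = λ² - 22 - 0 = 9 - 22 ≡ 18; y = λ·(22 - 18) - 2 ≡ 10. → (18, 10)
5G: (18, 10) + (0, 29). λ = (29 - 10)/(0 - 18) ≡ 19/13 mod 31. 13⁻¹ ≡ 12 (mod 31), so λ ≡ 11.
  x = λ² - 18 - 0 = 121 - 18 ≡ 10; y = λ·(18 - 10) - 10 ≡ 16. → (10, 16)
6G: (10, 16) + (0, 29). λ = (29 - 16)/(0 - 10) ≡ 13/21 mod 31. 21⁻¹ ≡ 3 (mod 31), so λ ≡ 8.
  x = λ² - 10 - 0 = 64 - 10 ≡ 23; y = λ·(10 - 23) - 16 ≡ 4. → (23, 4)
7G: (23, 4) + (0, 29). λ = (29 - 4)/(0 - 23) ≡ 25/8 mod 31. 8⁻¹ ≡ 4 (mod 31), so λ ≡ 7.
  x = λ² - 23 - 0 = 49 - 23 ≡ 26; y = λ·(23 - 26) - 4 ≡ 6. → (26, 6)
8G: (26, 6) + (0, 29). λ = (29 - 6)/(0 - 26) ≡ 23/5 mod 31. 5⁻¹ ≡ 25 (mod 31), so λ ≡ 17.
  x = λ² - 26 - 0 = 289 - 26 ≡ 15; y = λ·(26 - 15) - 6 ≡ 26. → (15, 26)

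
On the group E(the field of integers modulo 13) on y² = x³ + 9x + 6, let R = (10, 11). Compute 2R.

tangent at (10, 11): λ = (3·10² + 9)/(2·11) ≡ 10/9. 9⁻¹ ≡ 3 (mod 13) since 9·3 = 27 ≡ 1, so λ ≡ 10·3 ≡ 4.
  x = λ² - 10 - 10 = 16 - 20 ≡ 9; y = λ·(10 - 9) - 11 ≡ 6. → (9, 6)

(9, 6)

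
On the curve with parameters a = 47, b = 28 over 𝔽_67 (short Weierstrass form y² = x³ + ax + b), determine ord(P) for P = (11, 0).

2

2P: (11, 0) + (11, 0): same x and y₁ ≡ -y₂, so the sum is ∞.
2P = ∞, so the order is 2.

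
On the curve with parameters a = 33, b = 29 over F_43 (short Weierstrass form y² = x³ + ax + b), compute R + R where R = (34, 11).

(24, 5)

tangent at (34, 11): λ = (3·34² + 33)/(2·11) ≡ 18/22. 22⁻¹ ≡ 2 (mod 43), so λ ≡ 18·2 ≡ 36.
  x = λ² - 34 - 34 = 1296 - 68 ≡ 24; y = λ·(34 - 24) - 11 ≡ 5. → (24, 5)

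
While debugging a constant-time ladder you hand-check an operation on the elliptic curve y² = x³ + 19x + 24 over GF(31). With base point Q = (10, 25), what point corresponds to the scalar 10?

Repeated addition: build up to 10Q.
2Q: tangent at (10, 25): λ = (3·10² + 19)/(2·25) ≡ 9/19. 19⁻¹ ≡ 18 (mod 31), so λ ≡ 9·18 ≡ 7.
  x = λ² - 10 - 10 = 49 - 20 ≡ 29; y = λ·(10 - 29) - 25 ≡ 28. → (29, 28)
3Q: (29, 28) + (10, 25). λ = (25 - 28)/(10 - 29) ≡ 28/12 mod 31. 12⁻¹ ≡ 13 (mod 31), so λ ≡ 23.
  x = λ² - 29 - 10 = 529 - 39 ≡ 25; y = λ·(29 - 25) - 28 ≡ 2. → (25, 2)
4Q: (25, 2) + (10, 25). λ = (25 - 2)/(10 - 25) ≡ 23/16 mod 31. 16⁻¹ ≡ 2 (mod 31) since 16·2 = 32 ≡ 1, so λ ≡ 15.
  x = λ² - 25 - 10 = 225 - 35 ≡ 4; y = λ·(25 - 4) - 2 ≡ 3. → (4, 3)
5Q: (4, 3) + (10, 25). λ = (25 - 3)/(10 - 4) ≡ 22/6 mod 31. 6⁻¹ ≡ 26 (mod 31), so λ ≡ 14.
  x = λ² - 4 - 10 = 196 - 14 ≡ 27; y = λ·(4 - 27) - 3 ≡ 16. → (27, 16)
6Q: (27, 16) + (10, 25). λ = (25 - 16)/(10 - 27) ≡ 9/14 mod 31. 14⁻¹ ≡ 20 (mod 31) since 14·20 = 280 ≡ 1, so λ ≡ 25.
  x = λ² - 27 - 10 = 625 - 37 ≡ 30; y = λ·(27 - 30) - 16 ≡ 2. → (30, 2)
7Q: (30, 2) + (10, 25). λ = (25 - 2)/(10 - 30) ≡ 23/11 mod 31. 11⁻¹ ≡ 17 (mod 31) since 11·17 = 187 ≡ 1, so λ ≡ 19.
  x = λ² - 30 - 10 = 361 - 40 ≡ 11; y = λ·(30 - 11) - 2 ≡ 18. → (11, 18)
8Q: (11, 18) + (10, 25). λ = (25 - 18)/(10 - 11) ≡ 7/30 mod 31. 30⁻¹ ≡ 30 (mod 31), so λ ≡ 24.
  x = λ² - 11 - 10 = 576 - 21 ≡ 28; y = λ·(11 - 28) - 18 ≡ 8. → (28, 8)
9Q: (28, 8) + (10, 25). λ = (25 - 8)/(10 - 28) ≡ 17/13 mod 31. 13⁻¹ ≡ 12 (mod 31), so λ ≡ 18.
  x = λ² - 28 - 10 = 324 - 38 ≡ 7; y = λ·(28 - 7) - 8 ≡ 29. → (7, 29)
10Q: (7, 29) + (10, 25). λ = (25 - 29)/(10 - 7) ≡ 27/3 mod 31. 3⁻¹ ≡ 21 (mod 31) since 3·21 = 63 ≡ 1, so λ ≡ 9.
  x = λ² - 7 - 10 = 81 - 17 ≡ 2; y = λ·(7 - 2) - 29 ≡ 16. → (2, 16)

(2, 16)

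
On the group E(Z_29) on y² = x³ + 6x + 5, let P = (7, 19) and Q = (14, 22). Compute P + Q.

(7, 19) + (14, 22). λ = (22 - 19)/(14 - 7) ≡ 3/7 mod 29. 7⁻¹ ≡ 25 (mod 29), so λ ≡ 17.
  x = λ² - 7 - 14 = 289 - 21 ≡ 7; y = λ·(7 - 7) - 19 ≡ 10. → (7, 10)

(7, 10)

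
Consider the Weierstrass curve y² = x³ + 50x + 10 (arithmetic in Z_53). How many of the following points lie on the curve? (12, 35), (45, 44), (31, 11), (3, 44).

(12, 35): 35² ≡ 6, rhs ≡ 6 → on.
(45, 44): 44² ≡ 28, rhs ≡ 52 → off.
(31, 11): 11² ≡ 15, rhs ≡ 28 → off.
(3, 44): 44² ≡ 28, rhs ≡ 28 → on.

2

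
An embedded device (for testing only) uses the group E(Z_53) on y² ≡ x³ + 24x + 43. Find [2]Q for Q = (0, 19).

tangent at (0, 19): λ = (3·0² + 24)/(2·19) ≡ 24/38. 38⁻¹ ≡ 7 (mod 53) since 38·7 = 266 ≡ 1, so λ ≡ 24·7 ≡ 9.
  x = λ² - 0 - 0 = 81 - 0 ≡ 28; y = λ·(0 - 28) - 19 ≡ 47. → (28, 47)

(28, 47)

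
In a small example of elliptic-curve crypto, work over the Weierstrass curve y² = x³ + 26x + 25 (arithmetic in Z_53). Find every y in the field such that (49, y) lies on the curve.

x³ + 26x + 25 = 118948 ≡ 16 (mod 53).
Square roots of 16 mod 53: 4 and 49 (since 4² = 16 ≡ 16).

4, 49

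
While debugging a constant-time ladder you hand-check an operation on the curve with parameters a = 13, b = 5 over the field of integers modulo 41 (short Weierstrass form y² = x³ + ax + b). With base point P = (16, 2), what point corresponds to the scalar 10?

Double-and-add on 10 = (1010)₂. Start with P = (16, 2) for the leading 1-bit.
double: tangent at (16, 2): λ = (3·16² + 13)/(2·2) ≡ 2/4. 4⁻¹ ≡ 31 (mod 41), so λ ≡ 2·31 ≡ 21.
  x = λ² - 16 - 16 = 441 - 32 ≡ 40; y = λ·(16 - 40) - 2 ≡ 27. → (40, 27)
double: tangent at (40, 27): λ = (3·40² + 13)/(2·27) ≡ 16/13. 13⁻¹ ≡ 19 (mod 41) since 13·19 = 247 ≡ 1, so λ ≡ 16·19 ≡ 17.
  x = λ² - 40 - 40 = 289 - 80 ≡ 4; y = λ·(40 - 4) - 27 ≡ 11. → (4, 11)
add P: (4, 11) + (16, 2). λ = (2 - 11)/(16 - 4) ≡ 32/12 mod 41. 12⁻¹ ≡ 24 (mod 41), so λ ≡ 30.
  x = λ² - 4 - 16 = 900 - 20 ≡ 19; y = λ·(4 - 19) - 11 ≡ 31. → (19, 31)
double: tangent at (19, 31): λ = (3·19² + 13)/(2·31) ≡ 30/21. 21⁻¹ ≡ 2 (mod 41), so λ ≡ 30·2 ≡ 19.
  x = λ² - 19 - 19 = 361 - 38 ≡ 36; y = λ·(19 - 36) - 31 ≡ 15. → (36, 15)

(36, 15)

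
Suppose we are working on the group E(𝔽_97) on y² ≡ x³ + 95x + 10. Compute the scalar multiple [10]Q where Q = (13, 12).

(88, 47)

Repeated addition: build up to 10Q.
2Q: tangent at (13, 12): λ = (3·13² + 95)/(2·12) ≡ 20/24. 24⁻¹ ≡ 93 (mod 97), so λ ≡ 20·93 ≡ 17.
  x = λ² - 13 - 13 = 289 - 26 ≡ 69; y = λ·(13 - 69) - 12 ≡ 6. → (69, 6)
3Q: (69, 6) + (13, 12). λ = (12 - 6)/(13 - 69) ≡ 6/41 mod 97. 41⁻¹ ≡ 71 (mod 97) since 41·71 = 2911 ≡ 1, so λ ≡ 38.
  x = λ² - 69 - 13 = 1444 - 82 ≡ 4; y = λ·(69 - 4) - 6 ≡ 39. → (4, 39)
4Q: (4, 39) + (13, 12). λ = (12 - 39)/(13 - 4) ≡ 70/9 mod 97. 9⁻¹ ≡ 54 (mod 97), so λ ≡ 94.
  x = λ² - 4 - 13 = 8836 - 17 ≡ 89; y = λ·(4 - 89) - 39 ≡ 22. → (89, 22)
5Q: (89, 22) + (13, 12). λ = (12 - 22)/(13 - 89) ≡ 87/21 mod 97. 21⁻¹ ≡ 37 (mod 97) since 21·37 = 777 ≡ 1, so λ ≡ 18.
  x = λ² - 89 - 13 = 324 - 102 ≡ 28; y = λ·(89 - 28) - 22 ≡ 9. → (28, 9)
6Q: (28, 9) + (13, 12). λ = (12 - 9)/(13 - 28) ≡ 3/82 mod 97. 82⁻¹ ≡ 84 (mod 97), so λ ≡ 58.
  x = λ² - 28 - 13 = 3364 - 41 ≡ 25; y = λ·(28 - 25) - 9 ≡ 68. → (25, 68)
7Q: (25, 68) + (13, 12). λ = (12 - 68)/(13 - 25) ≡ 41/85 mod 97. 85⁻¹ ≡ 8 (mod 97) since 85·8 = 680 ≡ 1, so λ ≡ 37.
  x = λ² - 25 - 13 = 1369 - 38 ≡ 70; y = λ·(25 - 70) - 68 ≡ 13. → (70, 13)
8Q: (70, 13) + (13, 12). λ = (12 - 13)/(13 - 70) ≡ 96/40 mod 97. 40⁻¹ ≡ 17 (mod 97), so λ ≡ 80.
  x = λ² - 70 - 13 = 6400 - 83 ≡ 12; y = λ·(70 - 12) - 13 ≡ 68. → (12, 68)
9Q: (12, 68) + (13, 12). λ = (12 - 68)/(13 - 12) ≡ 41/1 mod 97. 1⁻¹ ≡ 1 (mod 97), so λ ≡ 41.
  x = λ² - 12 - 13 = 1681 - 25 ≡ 7; y = λ·(12 - 7) - 68 ≡ 40. → (7, 40)
10Q: (7, 40) + (13, 12). λ = (12 - 40)/(13 - 7) ≡ 69/6 mod 97. 6⁻¹ ≡ 81 (mod 97), so λ ≡ 60.
  x = λ² - 7 - 13 = 3600 - 20 ≡ 88; y = λ·(7 - 88) - 40 ≡ 47. → (88, 47)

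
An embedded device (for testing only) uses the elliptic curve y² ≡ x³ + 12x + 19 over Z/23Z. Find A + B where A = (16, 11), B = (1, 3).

(16, 11) + (1, 3). λ = (3 - 11)/(1 - 16) ≡ 15/8 mod 23. 8⁻¹ ≡ 3 (mod 23), so λ ≡ 22.
  x = λ² - 16 - 1 = 484 - 17 ≡ 7; y = λ·(16 - 7) - 11 ≡ 3. → (7, 3)

(7, 3)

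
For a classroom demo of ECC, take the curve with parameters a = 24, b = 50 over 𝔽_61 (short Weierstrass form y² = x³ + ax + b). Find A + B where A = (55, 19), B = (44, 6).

(37, 30)

(55, 19) + (44, 6). λ = (6 - 19)/(44 - 55) ≡ 48/50 mod 61. 50⁻¹ ≡ 11 (mod 61), so λ ≡ 40.
  x = λ² - 55 - 44 = 1600 - 99 ≡ 37; y = λ·(55 - 37) - 19 ≡ 30. → (37, 30)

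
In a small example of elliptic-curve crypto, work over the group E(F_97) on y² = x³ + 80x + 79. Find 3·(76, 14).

Write Q = (76, 14).
Repeated addition: build up to 3Q.
2Q: tangent at (76, 14): λ = (3·76² + 80)/(2·14) ≡ 45/28. 28⁻¹ ≡ 52 (mod 97), so λ ≡ 45·52 ≡ 12.
  x = λ² - 76 - 76 = 144 - 152 ≡ 89; y = λ·(76 - 89) - 14 ≡ 24. → (89, 24)
3Q: (89, 24) + (76, 14). λ = (14 - 24)/(76 - 89) ≡ 87/84 mod 97. 84⁻¹ ≡ 82 (mod 97) since 84·82 = 6888 ≡ 1, so λ ≡ 53.
  x = λ² - 89 - 76 = 2809 - 165 ≡ 25; y = λ·(89 - 25) - 24 ≡ 70. → (25, 70)

(25, 70)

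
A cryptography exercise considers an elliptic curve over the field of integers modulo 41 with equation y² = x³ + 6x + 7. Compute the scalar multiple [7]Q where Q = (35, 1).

Double-and-add on 7 = (111)₂. Start with Q = (35, 1) for the leading 1-bit.
double: tangent at (35, 1): λ = (3·35² + 6)/(2·1) ≡ 32/2. 2⁻¹ ≡ 21 (mod 41), so λ ≡ 32·21 ≡ 16.
  x = λ² - 35 - 35 = 256 - 70 ≡ 22; y = λ·(35 - 22) - 1 ≡ 2. → (22, 2)
add Q: (22, 2) + (35, 1). λ = (1 - 2)/(35 - 22) ≡ 40/13 mod 41. 13⁻¹ ≡ 19 (mod 41), so λ ≡ 22.
  x = λ² - 22 - 35 = 484 - 57 ≡ 17; y = λ·(22 - 17) - 2 ≡ 26. → (17, 26)
double: tangent at (17, 26): λ = (3·17² + 6)/(2·26) ≡ 12/11. 11⁻¹ ≡ 15 (mod 41), so λ ≡ 12·15 ≡ 16.
  x = λ² - 17 - 17 = 256 - 34 ≡ 17; y = λ·(17 - 17) - 26 ≡ 15. → (17, 15)
add Q: (17, 15) + (35, 1). λ = (1 - 15)/(35 - 17) ≡ 27/18 mod 41. 18⁻¹ ≡ 16 (mod 41), so λ ≡ 22.
  x = λ² - 17 - 35 = 484 - 52 ≡ 22; y = λ·(17 - 22) - 15 ≡ 39. → (22, 39)

(22, 39)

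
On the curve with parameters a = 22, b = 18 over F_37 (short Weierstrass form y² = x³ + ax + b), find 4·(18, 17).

(12, 7)

Write G = (18, 17).
Repeated addition: build up to 4G.
2G: tangent at (18, 17): λ = (3·18² + 22)/(2·17) ≡ 32/34. 34⁻¹ ≡ 12 (mod 37), so λ ≡ 32·12 ≡ 14.
  x = λ² - 18 - 18 = 196 - 36 ≡ 12; y = λ·(18 - 12) - 17 ≡ 30. → (12, 30)
3G: (12, 30) + (18, 17). λ = (17 - 30)/(18 - 12) ≡ 24/6 mod 37. 6⁻¹ ≡ 31 (mod 37), so λ ≡ 4.
  x = λ² - 12 - 18 = 16 - 30 ≡ 23; y = λ·(12 - 23) - 30 ≡ 0. → (23, 0)
4G: (23, 0) + (18, 17). λ = (17 - 0)/(18 - 23) ≡ 17/32 mod 37. 32⁻¹ ≡ 22 (mod 37), so λ ≡ 4.
  x = λ² - 23 - 18 = 16 - 41 ≡ 12; y = λ·(23 - 12) - 0 ≡ 7. → (12, 7)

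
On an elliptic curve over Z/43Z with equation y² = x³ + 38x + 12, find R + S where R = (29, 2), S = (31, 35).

(29, 2) + (31, 35). λ = (35 - 2)/(31 - 29) ≡ 33/2 mod 43. 2⁻¹ ≡ 22 (mod 43), so λ ≡ 38.
  x = λ² - 29 - 31 = 1444 - 60 ≡ 8; y = λ·(29 - 8) - 2 ≡ 22. → (8, 22)

(8, 22)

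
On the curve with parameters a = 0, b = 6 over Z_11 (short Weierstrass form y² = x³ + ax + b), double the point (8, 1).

tangent at (8, 1): λ = (3·8² + 0)/(2·1) ≡ 5/2. 2⁻¹ ≡ 6 (mod 11), so λ ≡ 5·6 ≡ 8.
  x = λ² - 8 - 8 = 64 - 16 ≡ 4; y = λ·(8 - 4) - 1 ≡ 9. → (4, 9)

(4, 9)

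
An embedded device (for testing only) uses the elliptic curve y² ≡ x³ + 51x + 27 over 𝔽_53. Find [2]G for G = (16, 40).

tangent at (16, 40): λ = (3·16² + 51)/(2·40) ≡ 24/27. 27⁻¹ ≡ 2 (mod 53), so λ ≡ 24·2 ≡ 48.
  x = λ² - 16 - 16 = 2304 - 32 ≡ 46; y = λ·(16 - 46) - 40 ≡ 4. → (46, 4)

(46, 4)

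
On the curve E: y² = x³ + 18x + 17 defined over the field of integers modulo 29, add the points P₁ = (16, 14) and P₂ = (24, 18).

(16, 14) + (24, 18). λ = (18 - 14)/(24 - 16) ≡ 4/8 mod 29. 8⁻¹ ≡ 11 (mod 29) since 8·11 = 88 ≡ 1, so λ ≡ 15.
  x = λ² - 16 - 24 = 225 - 40 ≡ 11; y = λ·(16 - 11) - 14 ≡ 3. → (11, 3)

(11, 3)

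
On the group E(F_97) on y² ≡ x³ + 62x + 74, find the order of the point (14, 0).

2

2P: (14, 0) + (14, 0): same x and y₁ ≡ -y₂, so the sum is ∞.
2P = ∞, so the order is 2.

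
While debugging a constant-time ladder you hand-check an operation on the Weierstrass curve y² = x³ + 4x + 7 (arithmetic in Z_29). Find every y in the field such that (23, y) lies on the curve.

12, 17

x³ + 4x + 7 = 12266 ≡ 28 (mod 29).
Square roots of 28 mod 29: 12 and 17 (since 12² = 144 ≡ 28).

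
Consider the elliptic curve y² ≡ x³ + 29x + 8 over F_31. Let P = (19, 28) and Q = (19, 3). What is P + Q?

O

The two points share x = 19 and their y-coordinates satisfy 28 + 3 ≡ 0 (mod 31), so they are inverses. Their sum is ∞.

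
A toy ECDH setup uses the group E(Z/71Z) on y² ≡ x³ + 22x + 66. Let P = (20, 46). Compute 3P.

Repeated addition: build up to 3P.
2P: tangent at (20, 46): λ = (3·20² + 22)/(2·46) ≡ 15/21. 21⁻¹ ≡ 44 (mod 71), so λ ≡ 15·44 ≡ 21.
  x = λ² - 20 - 20 = 441 - 40 ≡ 46; y = λ·(20 - 46) - 46 ≡ 47. → (46, 47)
3P: (46, 47) + (20, 46). λ = (46 - 47)/(20 - 46) ≡ 70/45 mod 71. 45⁻¹ ≡ 30 (mod 71) since 45·30 = 1350 ≡ 1, so λ ≡ 41.
  x = λ² - 46 - 20 = 1681 - 66 ≡ 53; y = λ·(46 - 53) - 47 ≡ 21. → (53, 21)

(53, 21)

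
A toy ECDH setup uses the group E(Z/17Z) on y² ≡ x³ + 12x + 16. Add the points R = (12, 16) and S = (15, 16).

(7, 1)

(12, 16) + (15, 16). λ = (16 - 16)/(15 - 12) ≡ 0/3 mod 17. 3⁻¹ ≡ 6 (mod 17), so λ ≡ 0.
  x = λ² - 12 - 15 = 0 - 27 ≡ 7; y = λ·(12 - 7) - 16 ≡ 1. → (7, 1)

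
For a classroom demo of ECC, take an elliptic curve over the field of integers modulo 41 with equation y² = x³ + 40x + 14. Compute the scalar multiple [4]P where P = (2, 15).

Repeated addition: build up to 4P.
2P: tangent at (2, 15): λ = (3·2² + 40)/(2·15) ≡ 11/30. 30⁻¹ ≡ 26 (mod 41), so λ ≡ 11·26 ≡ 40.
  x = λ² - 2 - 2 = 1600 - 4 ≡ 38; y = λ·(2 - 38) - 15 ≡ 21. → (38, 21)
3P: (38, 21) + (2, 15). λ = (15 - 21)/(2 - 38) ≡ 35/5 mod 41. 5⁻¹ ≡ 33 (mod 41) since 5·33 = 165 ≡ 1, so λ ≡ 7.
  x = λ² - 38 - 2 = 49 - 40 ≡ 9; y = λ·(38 - 9) - 21 ≡ 18. → (9, 18)
4P: (9, 18) + (2, 15). λ = (15 - 18)/(2 - 9) ≡ 38/34 mod 41. 34⁻¹ ≡ 35 (mod 41) since 34·35 = 1190 ≡ 1, so λ ≡ 18.
  x = λ² - 9 - 2 = 324 - 11 ≡ 26; y = λ·(9 - 26) - 18 ≡ 4. → (26, 4)

(26, 4)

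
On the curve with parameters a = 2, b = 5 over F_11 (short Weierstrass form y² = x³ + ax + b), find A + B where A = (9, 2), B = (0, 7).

(0, 4)

(9, 2) + (0, 7). λ = (7 - 2)/(0 - 9) ≡ 5/2 mod 11. 2⁻¹ ≡ 6 (mod 11) since 2·6 = 12 ≡ 1, so λ ≡ 8.
  x = λ² - 9 - 0 = 64 - 9 ≡ 0; y = λ·(9 - 0) - 2 ≡ 4. → (0, 4)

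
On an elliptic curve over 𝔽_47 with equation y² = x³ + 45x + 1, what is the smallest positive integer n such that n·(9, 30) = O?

2P: tangent at (9, 30): λ = (3·9² + 45)/(2·30) ≡ 6/13. 13⁻¹ ≡ 29 (mod 47), so λ ≡ 6·29 ≡ 33.
  x = λ² - 9 - 9 = 1089 - 18 ≡ 37; y = λ·(9 - 37) - 30 ≡ 33. → (37, 33)
3P: (37, 33) + (9, 30). λ = (30 - 33)/(9 - 37) ≡ 44/19 mod 47. 19⁻¹ ≡ 5 (mod 47), so λ ≡ 32.
  x = λ² - 37 - 9 = 1024 - 46 ≡ 38; y = λ·(37 - 38) - 33 ≡ 29. → (38, 29)
4P: (38, 29) + (9, 30). λ = (30 - 29)/(9 - 38) ≡ 1/18 mod 47. 18⁻¹ ≡ 34 (mod 47), so λ ≡ 34.
  x = λ² - 38 - 9 = 1156 - 47 ≡ 28; y = λ·(38 - 28) - 29 ≡ 29. → (28, 29)
5P: (28, 29) + (9, 30). λ = (30 - 29)/(9 - 28) ≡ 1/28 mod 47. 28⁻¹ ≡ 42 (mod 47), so λ ≡ 42.
  x = λ² - 28 - 9 = 1764 - 37 ≡ 35; y = λ·(28 - 35) - 29 ≡ 6. → (35, 6)
6P: (35, 6) + (9, 30). λ = (30 - 6)/(9 - 35) ≡ 24/21 mod 47. 21⁻¹ ≡ 9 (mod 47) since 21·9 = 189 ≡ 1, so λ ≡ 28.
  x = λ² - 35 - 9 = 784 - 44 ≡ 35; y = λ·(35 - 35) - 6 ≡ 41. → (35, 41)
7P: (35, 41) + (9, 30). λ = (30 - 41)/(9 - 35) ≡ 36/21 mod 47. 21⁻¹ ≡ 9 (mod 47), so λ ≡ 42.
  x = λ² - 35 - 9 = 1764 - 44 ≡ 28; y = λ·(35 - 28) - 41 ≡ 18. → (28, 18)
8P: (28, 18) + (9, 30). λ = (30 - 18)/(9 - 28) ≡ 12/28 mod 47. 28⁻¹ ≡ 42 (mod 47) since 28·42 = 1176 ≡ 1, so λ ≡ 34.
  x = λ² - 28 - 9 = 1156 - 37 ≡ 38; y = λ·(28 - 38) - 18 ≡ 18. → (38, 18)
9P: (38, 18) + (9, 30). λ = (30 - 18)/(9 - 38) ≡ 12/18 mod 47. 18⁻¹ ≡ 34 (mod 47) since 18·34 = 612 ≡ 1, so λ ≡ 32.
  x = λ² - 38 - 9 = 1024 - 47 ≡ 37; y = λ·(38 - 37) - 18 ≡ 14. → (37, 14)
10P: (37, 14) + (9, 30). λ = (30 - 14)/(9 - 37) ≡ 16/19 mod 47. 19⁻¹ ≡ 5 (mod 47) since 19·5 = 95 ≡ 1, so λ ≡ 33.
  x = λ² - 37 - 9 = 1089 - 46 ≡ 9; y = λ·(37 - 9) - 14 ≡ 17. → (9, 17)
11P: (9, 17) + (9, 30): same x and y₁ ≡ -y₂, so the sum is O.
11P = O, so the order is 11.

11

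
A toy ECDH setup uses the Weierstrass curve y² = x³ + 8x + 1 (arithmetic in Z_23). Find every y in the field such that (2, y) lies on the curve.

5, 18

x³ + 8x + 1 = 25 ≡ 2 (mod 23).
Square roots of 2 mod 23: 5 and 18 (since 5² = 25 ≡ 2).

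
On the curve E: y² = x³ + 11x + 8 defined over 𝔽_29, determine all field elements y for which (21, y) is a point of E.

none

x³ + 11x + 8 = 9500 ≡ 17 (mod 29).
17 is a non-residue mod 29; no y exists.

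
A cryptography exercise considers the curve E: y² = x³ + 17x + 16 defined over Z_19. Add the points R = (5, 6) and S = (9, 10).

(5, 6) + (9, 10). λ = (10 - 6)/(9 - 5) ≡ 4/4 mod 19. 4⁻¹ ≡ 5 (mod 19), so λ ≡ 1.
  x = λ² - 5 - 9 = 1 - 14 ≡ 6; y = λ·(5 - 6) - 6 ≡ 12. → (6, 12)

(6, 12)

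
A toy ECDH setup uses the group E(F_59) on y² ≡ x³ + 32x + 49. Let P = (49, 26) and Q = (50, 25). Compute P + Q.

(20, 4)

(49, 26) + (50, 25). λ = (25 - 26)/(50 - 49) ≡ 58/1 mod 59. 1⁻¹ ≡ 1 (mod 59) since 1·1 = 1 ≡ 1, so λ ≡ 58.
  x = λ² - 49 - 50 = 3364 - 99 ≡ 20; y = λ·(49 - 20) - 26 ≡ 4. → (20, 4)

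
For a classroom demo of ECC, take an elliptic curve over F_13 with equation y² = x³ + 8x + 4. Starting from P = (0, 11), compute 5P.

Double-and-add on 5 = (101)₂. Start with P = (0, 11) for the leading 1-bit.
double: tangent at (0, 11): λ = (3·0² + 8)/(2·11) ≡ 8/9. 9⁻¹ ≡ 3 (mod 13), so λ ≡ 8·3 ≡ 11.
  x = λ² - 0 - 0 = 121 - 0 ≡ 4; y = λ·(0 - 4) - 11 ≡ 10. → (4, 10)
double: tangent at (4, 10): λ = (3·4² + 8)/(2·10) ≡ 4/7. 7⁻¹ ≡ 2 (mod 13) since 7·2 = 14 ≡ 1, so λ ≡ 4·2 ≡ 8.
  x = λ² - 4 - 4 = 64 - 8 ≡ 4; y = λ·(4 - 4) - 10 ≡ 3. → (4, 3)
add P: (4, 3) + (0, 11). λ = (11 - 3)/(0 - 4) ≡ 8/9 mod 13. 9⁻¹ ≡ 3 (mod 13) since 9·3 = 27 ≡ 1, so λ ≡ 11.
  x = λ² - 4 - 0 = 121 - 4 ≡ 0; y = λ·(4 - 0) - 3 ≡ 2. → (0, 2)

(0, 2)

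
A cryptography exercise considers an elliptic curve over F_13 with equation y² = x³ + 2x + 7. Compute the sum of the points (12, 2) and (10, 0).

(5, 5)

(12, 2) + (10, 0). λ = (0 - 2)/(10 - 12) ≡ 11/11 mod 13. 11⁻¹ ≡ 6 (mod 13) since 11·6 = 66 ≡ 1, so λ ≡ 1.
  x = λ² - 12 - 10 = 1 - 22 ≡ 5; y = λ·(12 - 5) - 2 ≡ 5. → (5, 5)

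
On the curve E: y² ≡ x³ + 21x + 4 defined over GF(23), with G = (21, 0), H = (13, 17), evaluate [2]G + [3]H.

First 2G:
Repeated addition: build up to 2G.
2G: (21, 0) + (21, 0): same x and y₁ ≡ -y₂, so the sum is O.
2G = O.
Next 3H:
Repeated addition: build up to 3H.
2H: tangent at (13, 17): λ = (3·13² + 21)/(2·17) ≡ 22/11. 11⁻¹ ≡ 21 (mod 23) since 11·21 = 231 ≡ 1, so λ ≡ 22·21 ≡ 2.
  x = λ² - 13 - 13 = 4 - 26 ≡ 1; y = λ·(13 - 1) - 17 ≡ 7. → (1, 7)
3H: (1, 7) + (13, 17). λ = (17 - 7)/(13 - 1) ≡ 10/12 mod 23. 12⁻¹ ≡ 2 (mod 23), so λ ≡ 20.
  x = λ² - 1 - 13 = 400 - 14 ≡ 18; y = λ·(1 - 18) - 7 ≡ 21. → (18, 21)
3H = (18, 21).
Finally 2G + 3H:
O + (18, 21) = (18, 21) (identity).

(18, 21)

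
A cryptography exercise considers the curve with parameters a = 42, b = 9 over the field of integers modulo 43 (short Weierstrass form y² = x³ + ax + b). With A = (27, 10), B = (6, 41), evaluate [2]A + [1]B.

First 2A:
Repeated addition: build up to 2A.
2A: tangent at (27, 10): λ = (3·27² + 42)/(2·10) ≡ 36/20. 20⁻¹ ≡ 28 (mod 43) since 20·28 = 560 ≡ 1, so λ ≡ 36·28 ≡ 19.
  x = λ² - 27 - 27 = 361 - 54 ≡ 6; y = λ·(27 - 6) - 10 ≡ 2. → (6, 2)
2A = (6, 2).
Finally 2A + B:
(6, 2) + (6, 41): same x and y₁ ≡ -y₂, so the sum is 𝒪.

O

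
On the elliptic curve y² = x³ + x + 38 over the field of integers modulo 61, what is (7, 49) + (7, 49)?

(2, 32)

tangent at (7, 49): λ = (3·7² + 1)/(2·49) ≡ 26/37. 37⁻¹ ≡ 33 (mod 61), so λ ≡ 26·33 ≡ 4.
  x = λ² - 7 - 7 = 16 - 14 ≡ 2; y = λ·(7 - 2) - 49 ≡ 32. → (2, 32)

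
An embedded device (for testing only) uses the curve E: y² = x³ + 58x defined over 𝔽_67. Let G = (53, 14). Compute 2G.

tangent at (53, 14): λ = (3·53² + 58)/(2·14) ≡ 43/28. 28⁻¹ ≡ 12 (mod 67), so λ ≡ 43·12 ≡ 47.
  x = λ² - 53 - 53 = 2209 - 106 ≡ 26; y = λ·(53 - 26) - 14 ≡ 49. → (26, 49)

(26, 49)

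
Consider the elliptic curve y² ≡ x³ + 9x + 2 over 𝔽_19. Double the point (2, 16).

tangent at (2, 16): λ = (3·2² + 9)/(2·16) ≡ 2/13. 13⁻¹ ≡ 3 (mod 19), so λ ≡ 2·3 ≡ 6.
  x = λ² - 2 - 2 = 36 - 4 ≡ 13; y = λ·(2 - 13) - 16 ≡ 13. → (13, 13)

(13, 13)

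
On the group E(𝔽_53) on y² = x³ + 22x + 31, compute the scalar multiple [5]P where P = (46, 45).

Double-and-add on 5 = (101)₂. Start with P = (46, 45) for the leading 1-bit.
double: tangent at (46, 45): λ = (3·46² + 22)/(2·45) ≡ 10/37. 37⁻¹ ≡ 43 (mod 53) since 37·43 = 1591 ≡ 1, so λ ≡ 10·43 ≡ 6.
  x = λ² - 46 - 46 = 36 - 92 ≡ 50; y = λ·(46 - 50) - 45 ≡ 37. → (50, 37)
double: tangent at (50, 37): λ = (3·50² + 22)/(2·37) ≡ 49/21. 21⁻¹ ≡ 48 (mod 53) since 21·48 = 1008 ≡ 1, so λ ≡ 49·48 ≡ 20.
  x = λ² - 50 - 50 = 400 - 100 ≡ 35; y = λ·(50 - 35) - 37 ≡ 51. → (35, 51)
add P: (35, 51) + (46, 45). λ = (45 - 51)/(46 - 35) ≡ 47/11 mod 53. 11⁻¹ ≡ 29 (mod 53), so λ ≡ 38.
  x = λ² - 35 - 46 = 1444 - 81 ≡ 38; y = λ·(35 - 38) - 51 ≡ 47. → (38, 47)

(38, 47)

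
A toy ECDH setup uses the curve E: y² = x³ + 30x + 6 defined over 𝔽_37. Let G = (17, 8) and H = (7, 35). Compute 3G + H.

(36, 7)

First 3G:
Repeated addition: build up to 3G.
2G: tangent at (17, 8): λ = (3·17² + 30)/(2·8) ≡ 9/16. 16⁻¹ ≡ 7 (mod 37), so λ ≡ 9·7 ≡ 26.
  x = λ² - 17 - 17 = 676 - 34 ≡ 13; y = λ·(17 - 13) - 8 ≡ 22. → (13, 22)
3G: (13, 22) + (17, 8). λ = (8 - 22)/(17 - 13) ≡ 23/4 mod 37. 4⁻¹ ≡ 28 (mod 37), so λ ≡ 15.
  x = λ² - 13 - 17 = 225 - 30 ≡ 10; y = λ·(13 - 10) - 22 ≡ 23. → (10, 23)
3G = (10, 23).
Finally 3G + H:
(10, 23) + (7, 35). λ = (35 - 23)/(7 - 10) ≡ 12/34 mod 37. 34⁻¹ ≡ 12 (mod 37), so λ ≡ 33.
  x = λ² - 10 - 7 = 1089 - 17 ≡ 36; y = λ·(10 - 36) - 23 ≡ 7. → (36, 7)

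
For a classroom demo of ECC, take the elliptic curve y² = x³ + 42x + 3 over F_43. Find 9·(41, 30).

(6, 16)

Write P = (41, 30).
Double-and-add on 9 = (1001)₂. Start with P = (41, 30) for the leading 1-bit.
double: tangent at (41, 30): λ = (3·41² + 42)/(2·30) ≡ 11/17. 17⁻¹ ≡ 38 (mod 43), so λ ≡ 11·38 ≡ 31.
  x = λ² - 41 - 41 = 961 - 82 ≡ 19; y = λ·(41 - 19) - 30 ≡ 7. → (19, 7)
double: tangent at (19, 7): λ = (3·19² + 42)/(2·7) ≡ 7/14. 14⁻¹ ≡ 40 (mod 43), so λ ≡ 7·40 ≡ 22.
  x = λ² - 19 - 19 = 484 - 38 ≡ 16; y = λ·(19 - 16) - 7 ≡ 16. → (16, 16)
double: tangent at (16, 16): λ = (3·16² + 42)/(2·16) ≡ 36/32. 32⁻¹ ≡ 39 (mod 43), so λ ≡ 36·39 ≡ 28.
  x = λ² - 16 - 16 = 784 - 32 ≡ 21; y = λ·(16 - 21) - 16 ≡ 16. → (21, 16)
add P: (21, 16) + (41, 30). λ = (30 - 16)/(41 - 21) ≡ 14/20 mod 43. 20⁻¹ ≡ 28 (mod 43), so λ ≡ 5.
  x = λ² - 21 - 41 = 25 - 62 ≡ 6; y = λ·(21 - 6) - 16 ≡ 16. → (6, 16)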